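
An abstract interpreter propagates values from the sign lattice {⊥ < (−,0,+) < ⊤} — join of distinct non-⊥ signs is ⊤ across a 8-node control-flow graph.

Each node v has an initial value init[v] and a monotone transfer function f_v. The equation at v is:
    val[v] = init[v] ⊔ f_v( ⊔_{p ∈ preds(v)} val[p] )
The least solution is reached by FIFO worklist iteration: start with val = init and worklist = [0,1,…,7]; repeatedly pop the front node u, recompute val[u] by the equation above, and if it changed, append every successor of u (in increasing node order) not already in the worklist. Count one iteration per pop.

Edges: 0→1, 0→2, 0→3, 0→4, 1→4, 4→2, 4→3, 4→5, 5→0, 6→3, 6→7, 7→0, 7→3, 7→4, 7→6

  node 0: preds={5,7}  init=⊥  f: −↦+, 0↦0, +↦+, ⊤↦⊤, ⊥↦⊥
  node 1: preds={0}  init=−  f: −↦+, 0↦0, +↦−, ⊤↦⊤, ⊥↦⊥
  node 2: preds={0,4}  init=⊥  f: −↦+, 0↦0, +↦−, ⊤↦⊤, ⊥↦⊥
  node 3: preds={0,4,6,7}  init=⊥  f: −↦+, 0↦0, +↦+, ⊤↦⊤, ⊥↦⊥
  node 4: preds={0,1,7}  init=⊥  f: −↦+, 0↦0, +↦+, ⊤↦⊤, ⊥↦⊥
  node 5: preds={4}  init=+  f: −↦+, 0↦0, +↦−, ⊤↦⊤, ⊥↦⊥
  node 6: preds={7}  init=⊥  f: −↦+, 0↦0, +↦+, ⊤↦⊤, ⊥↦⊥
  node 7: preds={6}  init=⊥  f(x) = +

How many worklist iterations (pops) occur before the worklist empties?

18

Trace (18 dequeues):
  [1] u=0 | in + | out + | prev ⊥ | push {}
  [2] u=1 | in + | out − | ==
  [3] u=2 | in + | out − | prev ⊥ | push {}
  [4] u=3 | in + | out + | prev ⊥ | push {}
  [5] u=4 | in ⊤ | out ⊤ | prev ⊥ | push {2,3}
  [6] u=5 | in ⊤ | out ⊤ | prev + | push {0}
  [7] u=6 | in ⊥ | out ⊥ | ==
  [8] u=7 | in ⊥ | out + | prev ⊥ | push {4,6}
  [9] u=2 | in ⊤ | out ⊤ | prev − | push {}
  [10] u=3 | in ⊤ | out ⊤ | prev + | push {}
  [11] u=0 | in ⊤ | out ⊤ | prev + | push {1,2,3}
  [12] u=4 | in ⊤ | out ⊤ | ==
  [13] u=6 | in + | out + | prev ⊥ | push {7}
  [14] u=1 | in ⊤ | out ⊤ | prev − | push {4}
  [15] u=2 | in ⊤ | out ⊤ | ==
  [16] u=3 | in ⊤ | out ⊤ | ==
  [17] u=7 | in + | out + | ==
  [18] u=4 | in ⊤ | out ⊤ | ==

Converged values:
  [0] ⊤
  [1] ⊤
  [2] ⊤
  [3] ⊤
  [4] ⊤
  [5] ⊤
  [6] +
  [7] +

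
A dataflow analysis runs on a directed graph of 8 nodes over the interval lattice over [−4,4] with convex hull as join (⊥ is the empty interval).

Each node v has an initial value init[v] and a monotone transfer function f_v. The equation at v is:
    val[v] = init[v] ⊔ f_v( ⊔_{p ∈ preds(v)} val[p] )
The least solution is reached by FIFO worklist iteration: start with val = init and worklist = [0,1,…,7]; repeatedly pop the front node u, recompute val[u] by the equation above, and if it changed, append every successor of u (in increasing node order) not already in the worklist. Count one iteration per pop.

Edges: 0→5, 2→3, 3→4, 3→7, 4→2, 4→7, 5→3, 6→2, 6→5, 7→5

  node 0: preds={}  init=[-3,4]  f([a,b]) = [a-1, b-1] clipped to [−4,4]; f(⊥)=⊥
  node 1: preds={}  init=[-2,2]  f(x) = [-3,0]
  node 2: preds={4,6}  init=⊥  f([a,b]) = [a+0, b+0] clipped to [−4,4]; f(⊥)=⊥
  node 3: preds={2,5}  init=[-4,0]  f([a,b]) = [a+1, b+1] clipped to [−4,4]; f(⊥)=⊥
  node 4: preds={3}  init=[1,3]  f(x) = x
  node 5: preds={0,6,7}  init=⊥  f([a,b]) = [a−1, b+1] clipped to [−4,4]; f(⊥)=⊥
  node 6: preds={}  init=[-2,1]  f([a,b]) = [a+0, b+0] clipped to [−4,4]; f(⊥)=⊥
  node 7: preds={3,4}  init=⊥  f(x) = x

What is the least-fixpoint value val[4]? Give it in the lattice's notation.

[-4,4]

Trace (11 dequeues):
  [1] u=0 | in ⊥ | out [-3,4] | ==
  [2] u=1 | in ⊥ | out [-3,2] | prev [-2,2] | push {}
  [3] u=2 | in [-2,3] | out [-2,3] | prev ⊥ | push {}
  [4] u=3 | in [-2,3] | out [-4,4] | prev [-4,0] | push {}
  [5] u=4 | in [-4,4] | out [-4,4] | prev [1,3] | push {2}
  [6] u=5 | in [-3,4] | out [-4,4] | prev ⊥ | push {3}
  [7] u=6 | in ⊥ | out [-2,1] | ==
  [8] u=7 | in [-4,4] | out [-4,4] | prev ⊥ | push {5}
  [9] u=2 | in [-4,4] | out [-4,4] | prev [-2,3] | push {}
  [10] u=3 | in [-4,4] | out [-4,4] | ==
  [11] u=5 | in [-4,4] | out [-4,4] | ==

Converged values:
  [0] [-3,4]
  [1] [-3,2]
  [2] [-4,4]
  [3] [-4,4]
  [4] [-4,4]
  [5] [-4,4]
  [6] [-2,1]
  [7] [-4,4]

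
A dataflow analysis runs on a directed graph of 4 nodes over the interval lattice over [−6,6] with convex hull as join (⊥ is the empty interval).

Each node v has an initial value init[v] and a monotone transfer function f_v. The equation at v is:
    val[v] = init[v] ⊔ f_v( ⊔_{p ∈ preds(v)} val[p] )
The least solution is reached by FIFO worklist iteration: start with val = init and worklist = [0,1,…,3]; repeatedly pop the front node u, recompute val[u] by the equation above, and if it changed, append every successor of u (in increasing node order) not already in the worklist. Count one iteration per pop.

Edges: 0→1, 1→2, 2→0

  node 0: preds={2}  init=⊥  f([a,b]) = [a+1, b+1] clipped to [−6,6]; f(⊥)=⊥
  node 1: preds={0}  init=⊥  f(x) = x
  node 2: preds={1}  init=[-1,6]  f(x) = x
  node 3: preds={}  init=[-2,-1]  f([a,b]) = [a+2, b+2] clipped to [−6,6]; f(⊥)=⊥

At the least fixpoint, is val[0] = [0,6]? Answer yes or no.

Worklist (4 pops):
  #1 pop 0: in=[-1,6] → [0,6] (was ⊥); enqueue []
  #2 pop 1: in=[0,6] → [0,6] (was ⊥); enqueue []
  #3 pop 2: in=[0,6] → [-1,6] (no change)
  #4 pop 3: in=⊥ → [-2,-1] (no change)

Fixpoint:
  val[0] = [0,6]
  val[1] = [0,6]
  val[2] = [-1,6]
  val[3] = [-2,-1]

yes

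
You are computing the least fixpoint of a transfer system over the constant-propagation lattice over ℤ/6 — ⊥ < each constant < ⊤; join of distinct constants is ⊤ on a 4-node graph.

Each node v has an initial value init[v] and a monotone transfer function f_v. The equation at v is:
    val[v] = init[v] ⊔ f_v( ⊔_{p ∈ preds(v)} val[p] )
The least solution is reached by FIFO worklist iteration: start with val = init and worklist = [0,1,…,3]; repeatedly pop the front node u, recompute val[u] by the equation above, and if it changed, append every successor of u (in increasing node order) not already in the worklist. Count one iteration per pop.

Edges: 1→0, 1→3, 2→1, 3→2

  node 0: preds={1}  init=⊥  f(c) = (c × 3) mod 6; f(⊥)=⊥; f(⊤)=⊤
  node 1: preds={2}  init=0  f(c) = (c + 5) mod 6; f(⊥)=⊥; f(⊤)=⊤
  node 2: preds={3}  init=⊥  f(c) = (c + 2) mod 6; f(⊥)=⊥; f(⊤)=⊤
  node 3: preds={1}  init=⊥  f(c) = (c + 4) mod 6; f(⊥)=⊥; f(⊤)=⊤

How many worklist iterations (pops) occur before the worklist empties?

Iteration log — 10 steps:
  step 1. node 0  ⊔preds=0  new=0  old=⊥  +wl: 
  step 2. node 1  ⊔preds=⊥  new=0  stable
  step 3. node 2  ⊔preds=⊥  new=⊥  stable
  step 4. node 3  ⊔preds=0  new=4  old=⊥  +wl: 2
  step 5. node 2  ⊔preds=4  new=0  old=⊥  +wl: 1
  step 6. node 1  ⊔preds=0  new=⊤  old=0  +wl: 0,3
  step 7. node 0  ⊔preds=⊤  new=⊤  old=0  +wl: 
  step 8. node 3  ⊔preds=⊤  new=⊤  old=4  +wl: 2
  step 9. node 2  ⊔preds=⊤  new=⊤  old=0  +wl: 1
  step 10. node 1  ⊔preds=⊤  new=⊤  stable

Least fixpoint reached:
  node 0: ⊤
  node 1: ⊤
  node 2: ⊤
  node 3: ⊤

10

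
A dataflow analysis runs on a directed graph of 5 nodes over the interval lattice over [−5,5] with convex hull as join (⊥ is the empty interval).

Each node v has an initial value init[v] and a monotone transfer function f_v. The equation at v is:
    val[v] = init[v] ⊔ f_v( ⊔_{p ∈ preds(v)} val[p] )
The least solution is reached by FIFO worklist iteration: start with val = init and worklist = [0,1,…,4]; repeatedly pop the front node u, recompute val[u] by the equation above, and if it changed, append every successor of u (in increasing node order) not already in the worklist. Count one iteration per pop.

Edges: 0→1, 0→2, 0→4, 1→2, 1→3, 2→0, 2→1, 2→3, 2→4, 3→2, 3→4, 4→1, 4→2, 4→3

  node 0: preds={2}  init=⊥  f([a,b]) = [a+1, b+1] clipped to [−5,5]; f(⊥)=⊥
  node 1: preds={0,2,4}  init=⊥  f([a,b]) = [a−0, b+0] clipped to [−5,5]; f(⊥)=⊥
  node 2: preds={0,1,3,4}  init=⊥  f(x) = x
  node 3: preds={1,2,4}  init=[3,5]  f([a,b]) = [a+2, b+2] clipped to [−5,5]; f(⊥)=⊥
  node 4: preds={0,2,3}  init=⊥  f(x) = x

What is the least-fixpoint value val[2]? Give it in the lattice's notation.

Iteration log — 10 steps:
  step 1. node 0  ⊔preds=⊥  new=⊥  stable
  step 2. node 1  ⊔preds=⊥  new=⊥  stable
  step 3. node 2  ⊔preds=[3,5]  new=[3,5]  old=⊥  +wl: 0,1
  step 4. node 3  ⊔preds=[3,5]  new=[3,5]  stable
  step 5. node 4  ⊔preds=[3,5]  new=[3,5]  old=⊥  +wl: 2,3
  step 6. node 0  ⊔preds=[3,5]  new=[4,5]  old=⊥  +wl: 4
  step 7. node 1  ⊔preds=[3,5]  new=[3,5]  old=⊥  +wl: 
  step 8. node 2  ⊔preds=[3,5]  new=[3,5]  stable
  step 9. node 3  ⊔preds=[3,5]  new=[3,5]  stable
  step 10. node 4  ⊔preds=[3,5]  new=[3,5]  stable

Least fixpoint reached:
  node 0: [4,5]
  node 1: [3,5]
  node 2: [3,5]
  node 3: [3,5]
  node 4: [3,5]

[3,5]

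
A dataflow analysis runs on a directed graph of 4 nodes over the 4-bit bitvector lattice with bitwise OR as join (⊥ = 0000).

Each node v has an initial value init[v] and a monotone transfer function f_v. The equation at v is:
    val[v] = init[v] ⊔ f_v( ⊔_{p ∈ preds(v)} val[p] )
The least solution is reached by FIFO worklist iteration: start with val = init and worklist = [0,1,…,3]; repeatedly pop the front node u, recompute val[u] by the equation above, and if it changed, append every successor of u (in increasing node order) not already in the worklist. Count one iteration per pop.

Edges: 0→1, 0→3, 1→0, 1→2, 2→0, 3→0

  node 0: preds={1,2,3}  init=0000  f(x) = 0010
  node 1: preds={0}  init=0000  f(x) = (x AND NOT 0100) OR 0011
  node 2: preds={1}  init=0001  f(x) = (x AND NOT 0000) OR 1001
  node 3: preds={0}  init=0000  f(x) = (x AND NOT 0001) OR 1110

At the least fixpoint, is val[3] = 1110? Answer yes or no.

Worklist (5 pops):
  #1 pop 0: in=0001 → 0010 (was 0000); enqueue []
  #2 pop 1: in=0010 → 0011 (was 0000); enqueue [0]
  #3 pop 2: in=0011 → 1011 (was 0001); enqueue []
  #4 pop 3: in=0010 → 1110 (was 0000); enqueue []
  #5 pop 0: in=1111 → 0010 (no change)

Fixpoint:
  val[0] = 0010
  val[1] = 0011
  val[2] = 1011
  val[3] = 1110

yes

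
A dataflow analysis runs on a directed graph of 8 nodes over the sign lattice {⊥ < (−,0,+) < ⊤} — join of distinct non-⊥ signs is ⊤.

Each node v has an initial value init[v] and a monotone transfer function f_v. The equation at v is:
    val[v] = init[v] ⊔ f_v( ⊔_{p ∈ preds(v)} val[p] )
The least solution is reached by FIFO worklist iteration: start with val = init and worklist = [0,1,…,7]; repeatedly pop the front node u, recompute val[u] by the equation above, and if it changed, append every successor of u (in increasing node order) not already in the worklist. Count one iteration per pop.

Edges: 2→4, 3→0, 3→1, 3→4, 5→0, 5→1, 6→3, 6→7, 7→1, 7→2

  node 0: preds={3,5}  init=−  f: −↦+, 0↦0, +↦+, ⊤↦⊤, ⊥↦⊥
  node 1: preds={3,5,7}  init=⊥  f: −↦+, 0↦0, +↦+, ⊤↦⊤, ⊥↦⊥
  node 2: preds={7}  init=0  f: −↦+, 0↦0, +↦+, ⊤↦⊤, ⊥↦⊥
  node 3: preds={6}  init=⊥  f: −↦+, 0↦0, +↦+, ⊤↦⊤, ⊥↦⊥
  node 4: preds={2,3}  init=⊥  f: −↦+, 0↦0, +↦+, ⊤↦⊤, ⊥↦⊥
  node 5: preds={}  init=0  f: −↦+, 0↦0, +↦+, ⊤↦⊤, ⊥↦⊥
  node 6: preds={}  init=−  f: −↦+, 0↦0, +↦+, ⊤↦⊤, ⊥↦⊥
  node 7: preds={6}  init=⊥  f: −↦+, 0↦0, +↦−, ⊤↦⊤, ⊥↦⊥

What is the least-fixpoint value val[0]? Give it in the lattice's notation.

⊤

Iteration log — 12 steps:
  step 1. node 0  ⊔preds=0  new=⊤  old=−  +wl: 
  step 2. node 1  ⊔preds=0  new=0  old=⊥  +wl: 
  step 3. node 2  ⊔preds=⊥  new=0  stable
  step 4. node 3  ⊔preds=−  new=+  old=⊥  +wl: 0,1
  step 5. node 4  ⊔preds=⊤  new=⊤  old=⊥  +wl: 
  step 6. node 5  ⊔preds=⊥  new=0  stable
  step 7. node 6  ⊔preds=⊥  new=−  stable
  step 8. node 7  ⊔preds=−  new=+  old=⊥  +wl: 2
  step 9. node 0  ⊔preds=⊤  new=⊤  stable
  step 10. node 1  ⊔preds=⊤  new=⊤  old=0  +wl: 
  step 11. node 2  ⊔preds=+  new=⊤  old=0  +wl: 4
  step 12. node 4  ⊔preds=⊤  new=⊤  stable

Least fixpoint reached:
  node 0: ⊤
  node 1: ⊤
  node 2: ⊤
  node 3: +
  node 4: ⊤
  node 5: 0
  node 6: −
  node 7: +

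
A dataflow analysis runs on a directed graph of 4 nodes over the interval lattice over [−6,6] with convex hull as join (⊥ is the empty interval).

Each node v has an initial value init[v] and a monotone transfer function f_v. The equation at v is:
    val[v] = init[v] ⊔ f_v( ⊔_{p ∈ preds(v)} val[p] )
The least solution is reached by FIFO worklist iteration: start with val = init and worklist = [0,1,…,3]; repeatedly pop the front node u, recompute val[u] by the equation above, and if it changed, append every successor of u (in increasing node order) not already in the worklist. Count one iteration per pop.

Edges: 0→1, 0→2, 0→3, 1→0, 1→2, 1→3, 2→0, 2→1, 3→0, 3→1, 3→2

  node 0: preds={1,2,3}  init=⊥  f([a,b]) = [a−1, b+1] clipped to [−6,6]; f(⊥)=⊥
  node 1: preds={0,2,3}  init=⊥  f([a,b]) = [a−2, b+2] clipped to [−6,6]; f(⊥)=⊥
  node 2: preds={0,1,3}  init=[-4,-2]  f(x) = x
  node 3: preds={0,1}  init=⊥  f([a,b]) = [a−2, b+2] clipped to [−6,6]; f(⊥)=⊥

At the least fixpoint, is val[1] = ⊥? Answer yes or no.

Iteration log — 12 steps:
  step 1. node 0  ⊔preds=[-4,-2]  new=[-5,-1]  old=⊥  +wl: 
  step 2. node 1  ⊔preds=[-5,-1]  new=[-6,1]  old=⊥  +wl: 0
  step 3. node 2  ⊔preds=[-6,1]  new=[-6,1]  old=[-4,-2]  +wl: 1
  step 4. node 3  ⊔preds=[-6,1]  new=[-6,3]  old=⊥  +wl: 2
  step 5. node 0  ⊔preds=[-6,3]  new=[-6,4]  old=[-5,-1]  +wl: 3
  step 6. node 1  ⊔preds=[-6,4]  new=[-6,6]  old=[-6,1]  +wl: 0
  step 7. node 2  ⊔preds=[-6,6]  new=[-6,6]  old=[-6,1]  +wl: 1
  step 8. node 3  ⊔preds=[-6,6]  new=[-6,6]  old=[-6,3]  +wl: 2
  step 9. node 0  ⊔preds=[-6,6]  new=[-6,6]  old=[-6,4]  +wl: 3
  step 10. node 1  ⊔preds=[-6,6]  new=[-6,6]  stable
  step 11. node 2  ⊔preds=[-6,6]  new=[-6,6]  stable
  step 12. node 3  ⊔preds=[-6,6]  new=[-6,6]  stable

Least fixpoint reached:
  node 0: [-6,6]
  node 1: [-6,6]
  node 2: [-6,6]
  node 3: [-6,6]

no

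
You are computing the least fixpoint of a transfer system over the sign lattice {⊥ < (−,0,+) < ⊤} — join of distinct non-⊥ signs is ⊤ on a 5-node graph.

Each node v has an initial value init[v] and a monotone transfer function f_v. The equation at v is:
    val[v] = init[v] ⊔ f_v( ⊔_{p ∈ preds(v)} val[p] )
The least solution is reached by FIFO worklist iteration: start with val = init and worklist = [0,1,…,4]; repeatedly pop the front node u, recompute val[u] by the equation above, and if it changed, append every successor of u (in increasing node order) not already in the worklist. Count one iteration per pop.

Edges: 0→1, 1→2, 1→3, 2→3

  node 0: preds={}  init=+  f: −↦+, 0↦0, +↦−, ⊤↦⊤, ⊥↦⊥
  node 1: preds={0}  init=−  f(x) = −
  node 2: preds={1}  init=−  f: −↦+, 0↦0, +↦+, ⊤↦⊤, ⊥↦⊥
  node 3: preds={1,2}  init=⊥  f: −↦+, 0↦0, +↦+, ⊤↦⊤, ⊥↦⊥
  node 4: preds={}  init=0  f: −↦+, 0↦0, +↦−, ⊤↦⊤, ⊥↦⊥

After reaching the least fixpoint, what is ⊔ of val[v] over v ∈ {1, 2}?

⊤

Worklist (5 pops):
  #1 pop 0: in=⊥ → + (no change)
  #2 pop 1: in=+ → − (no change)
  #3 pop 2: in=− → ⊤ (was −); enqueue []
  #4 pop 3: in=⊤ → ⊤ (was ⊥); enqueue []
  #5 pop 4: in=⊥ → 0 (no change)

Fixpoint:
  val[0] = +
  val[1] = −
  val[2] = ⊤
  val[3] = ⊤
  val[4] = 0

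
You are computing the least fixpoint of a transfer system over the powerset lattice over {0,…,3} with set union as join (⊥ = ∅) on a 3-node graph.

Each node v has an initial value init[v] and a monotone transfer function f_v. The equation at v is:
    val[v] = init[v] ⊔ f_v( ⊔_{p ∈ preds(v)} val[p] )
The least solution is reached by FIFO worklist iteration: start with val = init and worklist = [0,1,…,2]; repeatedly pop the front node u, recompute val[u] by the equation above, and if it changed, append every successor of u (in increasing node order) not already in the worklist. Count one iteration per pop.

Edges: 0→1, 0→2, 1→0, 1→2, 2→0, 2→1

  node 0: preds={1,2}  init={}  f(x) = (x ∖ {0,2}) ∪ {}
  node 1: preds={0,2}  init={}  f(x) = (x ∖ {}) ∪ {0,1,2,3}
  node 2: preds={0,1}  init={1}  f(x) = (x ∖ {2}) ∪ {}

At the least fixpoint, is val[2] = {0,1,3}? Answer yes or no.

Iteration log — 6 steps:
  step 1. node 0  ⊔preds={1}  new={1}  old={}  +wl: 
  step 2. node 1  ⊔preds={1}  new={0,1,2,3}  old={}  +wl: 0
  step 3. node 2  ⊔preds={0,1,2,3}  new={0,1,3}  old={1}  +wl: 1
  step 4. node 0  ⊔preds={0,1,2,3}  new={1,3}  old={1}  +wl: 2
  step 5. node 1  ⊔preds={0,1,3}  new={0,1,2,3}  stable
  step 6. node 2  ⊔preds={0,1,2,3}  new={0,1,3}  stable

Least fixpoint reached:
  node 0: {1,3}
  node 1: {0,1,2,3}
  node 2: {0,1,3}

yes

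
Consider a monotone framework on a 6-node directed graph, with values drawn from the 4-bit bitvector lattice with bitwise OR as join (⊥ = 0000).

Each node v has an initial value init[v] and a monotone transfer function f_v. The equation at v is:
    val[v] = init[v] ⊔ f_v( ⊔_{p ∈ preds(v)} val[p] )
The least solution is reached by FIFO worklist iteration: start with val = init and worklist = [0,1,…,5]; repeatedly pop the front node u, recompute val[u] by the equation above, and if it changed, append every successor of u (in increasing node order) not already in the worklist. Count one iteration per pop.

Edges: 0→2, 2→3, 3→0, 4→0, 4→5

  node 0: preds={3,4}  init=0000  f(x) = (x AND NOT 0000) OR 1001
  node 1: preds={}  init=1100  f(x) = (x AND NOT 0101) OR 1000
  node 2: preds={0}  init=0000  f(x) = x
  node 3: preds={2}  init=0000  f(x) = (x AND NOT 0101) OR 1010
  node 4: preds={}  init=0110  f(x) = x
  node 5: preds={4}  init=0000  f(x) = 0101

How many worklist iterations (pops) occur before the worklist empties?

7

Iteration log — 7 steps:
  step 1. node 0  ⊔preds=0110  new=1111  old=0000  +wl: 
  step 2. node 1  ⊔preds=0000  new=1100  stable
  step 3. node 2  ⊔preds=1111  new=1111  old=0000  +wl: 
  step 4. node 3  ⊔preds=1111  new=1010  old=0000  +wl: 0
  step 5. node 4  ⊔preds=0000  new=0110  stable
  step 6. node 5  ⊔preds=0110  new=0101  old=0000  +wl: 
  step 7. node 0  ⊔preds=1110  new=1111  stable

Least fixpoint reached:
  node 0: 1111
  node 1: 1100
  node 2: 1111
  node 3: 1010
  node 4: 0110
  node 5: 0101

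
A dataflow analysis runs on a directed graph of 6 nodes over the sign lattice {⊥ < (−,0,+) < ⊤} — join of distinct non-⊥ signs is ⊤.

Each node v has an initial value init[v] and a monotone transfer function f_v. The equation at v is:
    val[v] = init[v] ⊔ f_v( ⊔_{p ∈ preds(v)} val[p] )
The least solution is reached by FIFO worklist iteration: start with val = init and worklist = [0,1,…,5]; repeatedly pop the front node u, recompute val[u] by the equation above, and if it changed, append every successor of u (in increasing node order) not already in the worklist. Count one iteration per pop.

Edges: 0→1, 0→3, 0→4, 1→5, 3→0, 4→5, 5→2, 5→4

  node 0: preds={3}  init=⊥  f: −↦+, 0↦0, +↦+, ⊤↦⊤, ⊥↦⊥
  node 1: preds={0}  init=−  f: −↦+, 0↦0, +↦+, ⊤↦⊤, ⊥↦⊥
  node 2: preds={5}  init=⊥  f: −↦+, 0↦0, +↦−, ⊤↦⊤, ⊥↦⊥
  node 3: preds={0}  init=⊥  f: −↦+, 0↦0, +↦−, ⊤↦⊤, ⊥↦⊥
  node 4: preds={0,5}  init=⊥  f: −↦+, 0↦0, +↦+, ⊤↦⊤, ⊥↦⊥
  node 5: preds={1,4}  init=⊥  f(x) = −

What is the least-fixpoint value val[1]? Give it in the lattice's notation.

Iteration log — 9 steps:
  step 1. node 0  ⊔preds=⊥  new=⊥  stable
  step 2. node 1  ⊔preds=⊥  new=−  stable
  step 3. node 2  ⊔preds=⊥  new=⊥  stable
  step 4. node 3  ⊔preds=⊥  new=⊥  stable
  step 5. node 4  ⊔preds=⊥  new=⊥  stable
  step 6. node 5  ⊔preds=−  new=−  old=⊥  +wl: 2,4
  step 7. node 2  ⊔preds=−  new=+  old=⊥  +wl: 
  step 8. node 4  ⊔preds=−  new=+  old=⊥  +wl: 5
  step 9. node 5  ⊔preds=⊤  new=−  stable

Least fixpoint reached:
  node 0: ⊥
  node 1: −
  node 2: +
  node 3: ⊥
  node 4: +
  node 5: −

−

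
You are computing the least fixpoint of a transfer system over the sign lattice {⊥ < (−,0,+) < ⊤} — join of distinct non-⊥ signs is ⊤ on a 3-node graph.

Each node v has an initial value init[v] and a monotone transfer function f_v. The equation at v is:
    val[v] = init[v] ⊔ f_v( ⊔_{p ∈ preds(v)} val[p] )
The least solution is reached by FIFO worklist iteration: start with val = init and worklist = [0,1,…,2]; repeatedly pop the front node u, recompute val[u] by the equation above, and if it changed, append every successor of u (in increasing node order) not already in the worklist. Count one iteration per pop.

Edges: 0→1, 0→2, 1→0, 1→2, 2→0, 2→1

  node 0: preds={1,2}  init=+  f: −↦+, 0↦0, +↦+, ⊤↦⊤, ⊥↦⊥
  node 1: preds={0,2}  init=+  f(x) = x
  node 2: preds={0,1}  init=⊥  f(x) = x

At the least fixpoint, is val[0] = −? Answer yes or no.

Worklist (5 pops):
  #1 pop 0: in=+ → + (no change)
  #2 pop 1: in=+ → + (no change)
  #3 pop 2: in=+ → + (was ⊥); enqueue [0,1]
  #4 pop 0: in=+ → + (no change)
  #5 pop 1: in=+ → + (no change)

Fixpoint:
  val[0] = +
  val[1] = +
  val[2] = +

no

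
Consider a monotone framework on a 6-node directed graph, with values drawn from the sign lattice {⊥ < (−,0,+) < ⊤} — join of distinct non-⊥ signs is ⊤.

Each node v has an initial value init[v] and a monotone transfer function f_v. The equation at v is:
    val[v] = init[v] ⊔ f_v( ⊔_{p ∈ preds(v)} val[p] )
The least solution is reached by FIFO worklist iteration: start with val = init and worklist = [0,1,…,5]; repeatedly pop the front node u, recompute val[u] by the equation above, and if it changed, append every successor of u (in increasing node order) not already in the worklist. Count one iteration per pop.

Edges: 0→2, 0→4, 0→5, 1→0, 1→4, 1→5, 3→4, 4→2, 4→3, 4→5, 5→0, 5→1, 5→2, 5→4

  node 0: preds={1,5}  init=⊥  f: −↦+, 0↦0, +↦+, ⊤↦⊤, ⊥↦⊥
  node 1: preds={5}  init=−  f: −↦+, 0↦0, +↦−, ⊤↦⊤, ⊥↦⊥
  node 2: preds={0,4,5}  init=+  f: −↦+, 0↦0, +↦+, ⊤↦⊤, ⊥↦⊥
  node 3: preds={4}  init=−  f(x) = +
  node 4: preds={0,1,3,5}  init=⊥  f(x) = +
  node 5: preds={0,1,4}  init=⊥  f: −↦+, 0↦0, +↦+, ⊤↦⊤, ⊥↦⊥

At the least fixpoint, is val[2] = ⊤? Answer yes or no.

yes

Worklist (14 pops):
  #1 pop 0: in=− → + (was ⊥); enqueue []
  #2 pop 1: in=⊥ → − (no change)
  #3 pop 2: in=+ → + (no change)
  #4 pop 3: in=⊥ → ⊤ (was −); enqueue []
  #5 pop 4: in=⊤ → + (was ⊥); enqueue [2,3]
  #6 pop 5: in=⊤ → ⊤ (was ⊥); enqueue [0,1,4]
  #7 pop 2: in=⊤ → ⊤ (was +); enqueue []
  #8 pop 3: in=+ → ⊤ (no change)
  #9 pop 0: in=⊤ → ⊤ (was +); enqueue [2,5]
  #10 pop 1: in=⊤ → ⊤ (was −); enqueue [0]
  #11 pop 4: in=⊤ → + (no change)
  #12 pop 2: in=⊤ → ⊤ (no change)
  #13 pop 5: in=⊤ → ⊤ (no change)
  #14 pop 0: in=⊤ → ⊤ (no change)

Fixpoint:
  val[0] = ⊤
  val[1] = ⊤
  val[2] = ⊤
  val[3] = ⊤
  val[4] = +
  val[5] = ⊤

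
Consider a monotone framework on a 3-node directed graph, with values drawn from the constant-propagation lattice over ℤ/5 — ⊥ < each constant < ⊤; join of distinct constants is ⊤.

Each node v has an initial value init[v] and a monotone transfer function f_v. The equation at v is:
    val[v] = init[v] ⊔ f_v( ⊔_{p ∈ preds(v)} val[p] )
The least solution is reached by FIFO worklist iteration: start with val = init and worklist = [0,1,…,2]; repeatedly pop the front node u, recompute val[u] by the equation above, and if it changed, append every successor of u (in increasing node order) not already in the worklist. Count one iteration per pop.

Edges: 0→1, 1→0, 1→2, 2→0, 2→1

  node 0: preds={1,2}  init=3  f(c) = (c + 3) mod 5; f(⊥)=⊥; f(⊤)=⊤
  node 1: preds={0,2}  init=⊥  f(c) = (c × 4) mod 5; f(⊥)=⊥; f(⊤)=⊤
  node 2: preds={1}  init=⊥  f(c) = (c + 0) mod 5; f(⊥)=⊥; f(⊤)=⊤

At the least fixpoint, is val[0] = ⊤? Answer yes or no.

yes

Trace (9 dequeues):
  [1] u=0 | in ⊥ | out 3 | ==
  [2] u=1 | in 3 | out 2 | prev ⊥ | push {0}
  [3] u=2 | in 2 | out 2 | prev ⊥ | push {1}
  [4] u=0 | in 2 | out ⊤ | prev 3 | push {}
  [5] u=1 | in ⊤ | out ⊤ | prev 2 | push {0,2}
  [6] u=0 | in ⊤ | out ⊤ | ==
  [7] u=2 | in ⊤ | out ⊤ | prev 2 | push {0,1}
  [8] u=0 | in ⊤ | out ⊤ | ==
  [9] u=1 | in ⊤ | out ⊤ | ==

Converged values:
  [0] ⊤
  [1] ⊤
  [2] ⊤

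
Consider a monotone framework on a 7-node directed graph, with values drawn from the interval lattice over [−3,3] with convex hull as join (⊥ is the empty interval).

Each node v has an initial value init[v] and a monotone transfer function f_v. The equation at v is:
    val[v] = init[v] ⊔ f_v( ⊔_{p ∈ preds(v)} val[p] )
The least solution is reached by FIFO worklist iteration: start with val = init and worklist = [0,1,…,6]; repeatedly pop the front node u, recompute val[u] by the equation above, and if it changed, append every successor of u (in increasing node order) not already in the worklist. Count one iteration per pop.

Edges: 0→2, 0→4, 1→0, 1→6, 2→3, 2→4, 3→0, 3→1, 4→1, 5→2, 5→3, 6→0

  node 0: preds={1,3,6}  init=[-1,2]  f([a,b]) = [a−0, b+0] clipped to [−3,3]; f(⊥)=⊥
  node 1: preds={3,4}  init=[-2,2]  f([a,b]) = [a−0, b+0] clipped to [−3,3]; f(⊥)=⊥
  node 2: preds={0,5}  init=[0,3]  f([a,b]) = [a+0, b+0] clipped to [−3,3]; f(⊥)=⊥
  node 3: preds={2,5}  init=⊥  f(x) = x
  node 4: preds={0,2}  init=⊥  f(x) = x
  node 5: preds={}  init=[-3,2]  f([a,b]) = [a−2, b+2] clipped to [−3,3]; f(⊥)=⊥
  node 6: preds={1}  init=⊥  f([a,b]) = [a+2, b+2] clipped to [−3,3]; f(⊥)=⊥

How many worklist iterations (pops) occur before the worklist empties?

14

Worklist (14 pops):
  #1 pop 0: in=[-2,2] → [-2,2] (was [-1,2]); enqueue []
  #2 pop 1: in=⊥ → [-2,2] (no change)
  #3 pop 2: in=[-3,2] → [-3,3] (was [0,3]); enqueue []
  #4 pop 3: in=[-3,3] → [-3,3] (was ⊥); enqueue [0,1]
  #5 pop 4: in=[-3,3] → [-3,3] (was ⊥); enqueue []
  #6 pop 5: in=⊥ → [-3,2] (no change)
  #7 pop 6: in=[-2,2] → [0,3] (was ⊥); enqueue []
  #8 pop 0: in=[-3,3] → [-3,3] (was [-2,2]); enqueue [2,4]
  #9 pop 1: in=[-3,3] → [-3,3] (was [-2,2]); enqueue [0,6]
  #10 pop 2: in=[-3,3] → [-3,3] (no change)
  #11 pop 4: in=[-3,3] → [-3,3] (no change)
  #12 pop 0: in=[-3,3] → [-3,3] (no change)
  #13 pop 6: in=[-3,3] → [-1,3] (was [0,3]); enqueue [0]
  #14 pop 0: in=[-3,3] → [-3,3] (no change)

Fixpoint:
  val[0] = [-3,3]
  val[1] = [-3,3]
  val[2] = [-3,3]
  val[3] = [-3,3]
  val[4] = [-3,3]
  val[5] = [-3,2]
  val[6] = [-1,3]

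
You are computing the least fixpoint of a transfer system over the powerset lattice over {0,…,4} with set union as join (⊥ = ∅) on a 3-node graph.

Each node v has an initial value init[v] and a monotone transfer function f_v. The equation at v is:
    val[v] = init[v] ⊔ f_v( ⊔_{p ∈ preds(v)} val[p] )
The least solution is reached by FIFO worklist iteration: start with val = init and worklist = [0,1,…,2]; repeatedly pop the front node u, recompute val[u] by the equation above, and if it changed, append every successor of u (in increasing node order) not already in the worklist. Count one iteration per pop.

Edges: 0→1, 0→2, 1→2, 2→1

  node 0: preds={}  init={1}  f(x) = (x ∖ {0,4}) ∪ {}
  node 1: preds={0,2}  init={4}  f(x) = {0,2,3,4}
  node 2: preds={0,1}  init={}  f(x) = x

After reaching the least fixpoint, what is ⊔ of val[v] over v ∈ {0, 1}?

{0,1,2,3,4}

Iteration log — 4 steps:
  step 1. node 0  ⊔preds={}  new={1}  stable
  step 2. node 1  ⊔preds={1}  new={0,2,3,4}  old={4}  +wl: 
  step 3. node 2  ⊔preds={0,1,2,3,4}  new={0,1,2,3,4}  old={}  +wl: 1
  step 4. node 1  ⊔preds={0,1,2,3,4}  new={0,2,3,4}  stable

Least fixpoint reached:
  node 0: {1}
  node 1: {0,2,3,4}
  node 2: {0,1,2,3,4}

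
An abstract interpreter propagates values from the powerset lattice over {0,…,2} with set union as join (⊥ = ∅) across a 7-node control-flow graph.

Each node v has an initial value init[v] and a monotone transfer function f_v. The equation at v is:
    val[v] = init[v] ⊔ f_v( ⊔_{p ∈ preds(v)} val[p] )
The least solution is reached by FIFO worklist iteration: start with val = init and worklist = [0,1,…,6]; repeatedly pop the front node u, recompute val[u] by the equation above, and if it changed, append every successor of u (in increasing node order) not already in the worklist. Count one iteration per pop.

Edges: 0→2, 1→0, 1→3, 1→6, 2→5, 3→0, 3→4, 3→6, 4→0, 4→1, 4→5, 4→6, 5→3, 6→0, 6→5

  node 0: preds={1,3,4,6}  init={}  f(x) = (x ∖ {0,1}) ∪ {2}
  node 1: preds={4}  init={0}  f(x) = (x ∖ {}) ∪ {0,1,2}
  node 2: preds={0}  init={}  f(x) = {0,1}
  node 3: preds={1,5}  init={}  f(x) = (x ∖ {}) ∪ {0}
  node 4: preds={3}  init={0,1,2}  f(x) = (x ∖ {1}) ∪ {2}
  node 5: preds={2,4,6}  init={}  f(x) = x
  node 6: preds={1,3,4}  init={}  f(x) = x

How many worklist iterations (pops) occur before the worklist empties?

Iteration log — 10 steps:
  step 1. node 0  ⊔preds={0,1,2}  new={2}  old={}  +wl: 
  step 2. node 1  ⊔preds={0,1,2}  new={0,1,2}  old={0}  +wl: 0
  step 3. node 2  ⊔preds={2}  new={0,1}  old={}  +wl: 
  step 4. node 3  ⊔preds={0,1,2}  new={0,1,2}  old={}  +wl: 
  step 5. node 4  ⊔preds={0,1,2}  new={0,1,2}  stable
  step 6. node 5  ⊔preds={0,1,2}  new={0,1,2}  old={}  +wl: 3
  step 7. node 6  ⊔preds={0,1,2}  new={0,1,2}  old={}  +wl: 5
  step 8. node 0  ⊔preds={0,1,2}  new={2}  stable
  step 9. node 3  ⊔preds={0,1,2}  new={0,1,2}  stable
  step 10. node 5  ⊔preds={0,1,2}  new={0,1,2}  stable

Least fixpoint reached:
  node 0: {2}
  node 1: {0,1,2}
  node 2: {0,1}
  node 3: {0,1,2}
  node 4: {0,1,2}
  node 5: {0,1,2}
  node 6: {0,1,2}

10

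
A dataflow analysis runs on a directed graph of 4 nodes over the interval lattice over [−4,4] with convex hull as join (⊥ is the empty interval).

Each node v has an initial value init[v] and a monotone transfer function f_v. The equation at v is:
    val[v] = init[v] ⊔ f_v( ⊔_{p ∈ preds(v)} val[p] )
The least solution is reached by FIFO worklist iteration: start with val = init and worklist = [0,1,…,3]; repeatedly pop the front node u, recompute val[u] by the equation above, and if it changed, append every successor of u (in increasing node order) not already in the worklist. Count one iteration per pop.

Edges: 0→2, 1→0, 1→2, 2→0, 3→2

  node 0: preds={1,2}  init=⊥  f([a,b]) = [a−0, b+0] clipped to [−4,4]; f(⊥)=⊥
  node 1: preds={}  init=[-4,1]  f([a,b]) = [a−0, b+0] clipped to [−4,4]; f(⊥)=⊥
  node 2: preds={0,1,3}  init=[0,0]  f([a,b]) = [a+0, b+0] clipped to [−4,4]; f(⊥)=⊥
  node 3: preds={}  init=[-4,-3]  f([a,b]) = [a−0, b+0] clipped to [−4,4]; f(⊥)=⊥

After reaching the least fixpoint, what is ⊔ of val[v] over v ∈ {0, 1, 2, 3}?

[-4,1]

Worklist (5 pops):
  #1 pop 0: in=[-4,1] → [-4,1] (was ⊥); enqueue []
  #2 pop 1: in=⊥ → [-4,1] (no change)
  #3 pop 2: in=[-4,1] → [-4,1] (was [0,0]); enqueue [0]
  #4 pop 3: in=⊥ → [-4,-3] (no change)
  #5 pop 0: in=[-4,1] → [-4,1] (no change)

Fixpoint:
  val[0] = [-4,1]
  val[1] = [-4,1]
  val[2] = [-4,1]
  val[3] = [-4,-3]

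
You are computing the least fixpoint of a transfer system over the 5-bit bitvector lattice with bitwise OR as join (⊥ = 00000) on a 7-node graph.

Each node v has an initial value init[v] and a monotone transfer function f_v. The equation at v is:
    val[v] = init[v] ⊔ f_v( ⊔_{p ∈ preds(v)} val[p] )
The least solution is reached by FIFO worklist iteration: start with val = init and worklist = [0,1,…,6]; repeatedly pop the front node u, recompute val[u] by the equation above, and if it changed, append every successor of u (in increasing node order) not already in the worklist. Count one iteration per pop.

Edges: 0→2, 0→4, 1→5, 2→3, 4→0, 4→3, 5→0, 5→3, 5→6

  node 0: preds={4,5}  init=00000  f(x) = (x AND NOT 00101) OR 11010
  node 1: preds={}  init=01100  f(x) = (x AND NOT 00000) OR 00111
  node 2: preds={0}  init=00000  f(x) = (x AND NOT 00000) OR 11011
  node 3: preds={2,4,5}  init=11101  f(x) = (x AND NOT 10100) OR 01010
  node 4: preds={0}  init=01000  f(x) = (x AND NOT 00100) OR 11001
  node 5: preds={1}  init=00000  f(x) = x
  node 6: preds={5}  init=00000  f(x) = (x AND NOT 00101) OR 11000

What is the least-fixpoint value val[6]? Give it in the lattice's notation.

Trace (9 dequeues):
  [1] u=0 | in 01000 | out 11010 | prev 00000 | push {}
  [2] u=1 | in 00000 | out 01111 | prev 01100 | push {}
  [3] u=2 | in 11010 | out 11011 | prev 00000 | push {}
  [4] u=3 | in 11011 | out 11111 | prev 11101 | push {}
  [5] u=4 | in 11010 | out 11011 | prev 01000 | push {0,3}
  [6] u=5 | in 01111 | out 01111 | prev 00000 | push {}
  [7] u=6 | in 01111 | out 11010 | prev 00000 | push {}
  [8] u=0 | in 11111 | out 11010 | ==
  [9] u=3 | in 11111 | out 11111 | ==

Converged values:
  [0] 11010
  [1] 01111
  [2] 11011
  [3] 11111
  [4] 11011
  [5] 01111
  [6] 11010

11010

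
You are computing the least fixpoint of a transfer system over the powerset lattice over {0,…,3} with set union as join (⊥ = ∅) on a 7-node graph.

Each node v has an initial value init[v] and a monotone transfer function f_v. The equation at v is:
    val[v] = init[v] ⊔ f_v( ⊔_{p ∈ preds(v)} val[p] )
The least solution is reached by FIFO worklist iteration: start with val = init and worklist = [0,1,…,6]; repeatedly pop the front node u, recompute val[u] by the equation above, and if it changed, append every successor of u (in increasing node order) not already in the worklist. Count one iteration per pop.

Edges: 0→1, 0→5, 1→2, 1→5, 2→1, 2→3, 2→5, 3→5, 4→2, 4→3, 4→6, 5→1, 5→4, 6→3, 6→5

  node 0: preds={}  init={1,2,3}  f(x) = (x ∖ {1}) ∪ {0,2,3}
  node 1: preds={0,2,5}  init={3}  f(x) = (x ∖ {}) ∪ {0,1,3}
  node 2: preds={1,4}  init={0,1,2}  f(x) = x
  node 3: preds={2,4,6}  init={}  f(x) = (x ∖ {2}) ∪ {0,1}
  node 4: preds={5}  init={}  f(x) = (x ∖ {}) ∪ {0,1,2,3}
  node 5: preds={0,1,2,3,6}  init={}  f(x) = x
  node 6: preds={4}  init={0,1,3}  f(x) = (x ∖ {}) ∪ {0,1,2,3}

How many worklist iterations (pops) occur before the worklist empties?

Trace (12 dequeues):
  [1] u=0 | in {} | out {0,1,2,3} | prev {1,2,3} | push {}
  [2] u=1 | in {0,1,2,3} | out {0,1,2,3} | prev {3} | push {}
  [3] u=2 | in {0,1,2,3} | out {0,1,2,3} | prev {0,1,2} | push {1}
  [4] u=3 | in {0,1,2,3} | out {0,1,3} | prev {} | push {}
  [5] u=4 | in {} | out {0,1,2,3} | prev {} | push {2,3}
  [6] u=5 | in {0,1,2,3} | out {0,1,2,3} | prev {} | push {4}
  [7] u=6 | in {0,1,2,3} | out {0,1,2,3} | prev {0,1,3} | push {5}
  [8] u=1 | in {0,1,2,3} | out {0,1,2,3} | ==
  [9] u=2 | in {0,1,2,3} | out {0,1,2,3} | ==
  [10] u=3 | in {0,1,2,3} | out {0,1,3} | ==
  [11] u=4 | in {0,1,2,3} | out {0,1,2,3} | ==
  [12] u=5 | in {0,1,2,3} | out {0,1,2,3} | ==

Converged values:
  [0] {0,1,2,3}
  [1] {0,1,2,3}
  [2] {0,1,2,3}
  [3] {0,1,3}
  [4] {0,1,2,3}
  [5] {0,1,2,3}
  [6] {0,1,2,3}

12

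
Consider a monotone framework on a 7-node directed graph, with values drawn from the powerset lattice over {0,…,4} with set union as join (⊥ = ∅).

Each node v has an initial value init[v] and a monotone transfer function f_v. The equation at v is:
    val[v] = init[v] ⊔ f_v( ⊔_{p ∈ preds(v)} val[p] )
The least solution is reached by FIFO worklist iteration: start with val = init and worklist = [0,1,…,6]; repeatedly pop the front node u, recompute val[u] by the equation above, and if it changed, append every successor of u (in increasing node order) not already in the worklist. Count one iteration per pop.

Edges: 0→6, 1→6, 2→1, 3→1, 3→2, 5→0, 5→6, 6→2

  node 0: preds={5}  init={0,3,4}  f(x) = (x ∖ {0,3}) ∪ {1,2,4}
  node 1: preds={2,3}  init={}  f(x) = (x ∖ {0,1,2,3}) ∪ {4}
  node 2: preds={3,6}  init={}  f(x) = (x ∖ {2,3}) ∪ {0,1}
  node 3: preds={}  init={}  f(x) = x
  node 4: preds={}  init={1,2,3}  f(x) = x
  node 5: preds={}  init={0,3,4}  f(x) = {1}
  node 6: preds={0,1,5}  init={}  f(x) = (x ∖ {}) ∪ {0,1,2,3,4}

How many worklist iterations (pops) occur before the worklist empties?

11

Worklist (11 pops):
  #1 pop 0: in={0,3,4} → {0,1,2,3,4} (was {0,3,4}); enqueue []
  #2 pop 1: in={} → {4} (was {}); enqueue []
  #3 pop 2: in={} → {0,1} (was {}); enqueue [1]
  #4 pop 3: in={} → {} (no change)
  #5 pop 4: in={} → {1,2,3} (no change)
  #6 pop 5: in={} → {0,1,3,4} (was {0,3,4}); enqueue [0]
  #7 pop 6: in={0,1,2,3,4} → {0,1,2,3,4} (was {}); enqueue [2]
  #8 pop 1: in={0,1} → {4} (no change)
  #9 pop 0: in={0,1,3,4} → {0,1,2,3,4} (no change)
  #10 pop 2: in={0,1,2,3,4} → {0,1,4} (was {0,1}); enqueue [1]
  #11 pop 1: in={0,1,4} → {4} (no change)

Fixpoint:
  val[0] = {0,1,2,3,4}
  val[1] = {4}
  val[2] = {0,1,4}
  val[3] = {}
  val[4] = {1,2,3}
  val[5] = {0,1,3,4}
  val[6] = {0,1,2,3,4}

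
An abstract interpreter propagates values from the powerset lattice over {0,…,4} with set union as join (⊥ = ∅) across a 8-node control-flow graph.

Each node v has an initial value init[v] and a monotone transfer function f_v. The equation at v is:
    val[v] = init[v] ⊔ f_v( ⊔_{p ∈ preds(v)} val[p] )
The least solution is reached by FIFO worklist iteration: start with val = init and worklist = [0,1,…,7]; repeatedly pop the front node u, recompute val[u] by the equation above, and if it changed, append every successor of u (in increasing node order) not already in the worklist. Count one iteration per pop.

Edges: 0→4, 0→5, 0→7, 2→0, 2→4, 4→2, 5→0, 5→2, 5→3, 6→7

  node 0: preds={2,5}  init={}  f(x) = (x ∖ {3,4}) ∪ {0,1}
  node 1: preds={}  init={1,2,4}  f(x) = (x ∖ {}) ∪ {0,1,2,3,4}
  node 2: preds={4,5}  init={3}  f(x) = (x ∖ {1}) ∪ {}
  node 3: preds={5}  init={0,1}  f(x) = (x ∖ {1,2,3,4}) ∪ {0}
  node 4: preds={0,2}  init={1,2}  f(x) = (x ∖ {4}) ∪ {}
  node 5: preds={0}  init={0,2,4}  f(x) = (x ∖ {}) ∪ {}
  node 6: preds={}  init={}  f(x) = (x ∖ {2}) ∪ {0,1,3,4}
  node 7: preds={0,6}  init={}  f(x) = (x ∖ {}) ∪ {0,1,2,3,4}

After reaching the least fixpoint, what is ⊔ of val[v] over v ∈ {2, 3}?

{0,1,2,3,4}

Iteration log — 11 steps:
  step 1. node 0  ⊔preds={0,2,3,4}  new={0,1,2}  old={}  +wl: 
  step 2. node 1  ⊔preds={}  new={0,1,2,3,4}  old={1,2,4}  +wl: 
  step 3. node 2  ⊔preds={0,1,2,4}  new={0,2,3,4}  old={3}  +wl: 0
  step 4. node 3  ⊔preds={0,2,4}  new={0,1}  stable
  step 5. node 4  ⊔preds={0,1,2,3,4}  new={0,1,2,3}  old={1,2}  +wl: 2
  step 6. node 5  ⊔preds={0,1,2}  new={0,1,2,4}  old={0,2,4}  +wl: 3
  step 7. node 6  ⊔preds={}  new={0,1,3,4}  old={}  +wl: 
  step 8. node 7  ⊔preds={0,1,2,3,4}  new={0,1,2,3,4}  old={}  +wl: 
  step 9. node 0  ⊔preds={0,1,2,3,4}  new={0,1,2}  stable
  step 10. node 2  ⊔preds={0,1,2,3,4}  new={0,2,3,4}  stable
  step 11. node 3  ⊔preds={0,1,2,4}  new={0,1}  stable

Least fixpoint reached:
  node 0: {0,1,2}
  node 1: {0,1,2,3,4}
  node 2: {0,2,3,4}
  node 3: {0,1}
  node 4: {0,1,2,3}
  node 5: {0,1,2,4}
  node 6: {0,1,3,4}
  node 7: {0,1,2,3,4}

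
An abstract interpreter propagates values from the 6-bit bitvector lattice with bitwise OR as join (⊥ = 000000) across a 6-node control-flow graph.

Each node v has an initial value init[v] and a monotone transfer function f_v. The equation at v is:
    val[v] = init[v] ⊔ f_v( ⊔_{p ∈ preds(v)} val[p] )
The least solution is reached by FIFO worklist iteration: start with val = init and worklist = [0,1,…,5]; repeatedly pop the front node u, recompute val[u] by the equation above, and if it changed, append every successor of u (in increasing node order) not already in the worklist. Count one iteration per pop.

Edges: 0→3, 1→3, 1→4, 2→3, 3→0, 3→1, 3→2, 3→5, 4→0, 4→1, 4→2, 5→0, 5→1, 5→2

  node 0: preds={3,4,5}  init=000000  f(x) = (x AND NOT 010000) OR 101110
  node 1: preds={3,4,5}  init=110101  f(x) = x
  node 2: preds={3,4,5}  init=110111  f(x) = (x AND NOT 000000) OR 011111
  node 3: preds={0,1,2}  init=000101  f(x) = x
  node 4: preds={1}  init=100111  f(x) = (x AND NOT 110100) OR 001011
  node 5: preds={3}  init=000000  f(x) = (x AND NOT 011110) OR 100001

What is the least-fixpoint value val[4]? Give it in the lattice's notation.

Trace (11 dequeues):
  [1] u=0 | in 100111 | out 101111 | prev 000000 | push {}
  [2] u=1 | in 100111 | out 110111 | prev 110101 | push {}
  [3] u=2 | in 100111 | out 111111 | prev 110111 | push {}
  [4] u=3 | in 111111 | out 111111 | prev 000101 | push {0,1,2}
  [5] u=4 | in 110111 | out 101111 | prev 100111 | push {}
  [6] u=5 | in 111111 | out 100001 | prev 000000 | push {}
  [7] u=0 | in 111111 | out 101111 | ==
  [8] u=1 | in 111111 | out 111111 | prev 110111 | push {3,4}
  [9] u=2 | in 111111 | out 111111 | ==
  [10] u=3 | in 111111 | out 111111 | ==
  [11] u=4 | in 111111 | out 101111 | ==

Converged values:
  [0] 101111
  [1] 111111
  [2] 111111
  [3] 111111
  [4] 101111
  [5] 100001

101111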